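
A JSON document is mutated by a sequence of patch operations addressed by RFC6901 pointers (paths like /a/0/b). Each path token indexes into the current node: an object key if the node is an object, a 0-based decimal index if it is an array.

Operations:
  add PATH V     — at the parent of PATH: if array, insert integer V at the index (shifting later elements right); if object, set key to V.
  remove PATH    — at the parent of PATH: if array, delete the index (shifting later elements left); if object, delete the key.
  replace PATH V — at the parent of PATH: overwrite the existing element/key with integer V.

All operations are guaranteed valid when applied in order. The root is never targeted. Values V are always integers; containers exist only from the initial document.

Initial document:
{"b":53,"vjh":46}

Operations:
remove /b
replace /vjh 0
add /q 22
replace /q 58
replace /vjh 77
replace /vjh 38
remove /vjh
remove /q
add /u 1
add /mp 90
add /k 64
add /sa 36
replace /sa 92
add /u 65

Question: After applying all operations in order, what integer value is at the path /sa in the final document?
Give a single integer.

Answer: 92

Derivation:
After op 1 (remove /b): {"vjh":46}
After op 2 (replace /vjh 0): {"vjh":0}
After op 3 (add /q 22): {"q":22,"vjh":0}
After op 4 (replace /q 58): {"q":58,"vjh":0}
After op 5 (replace /vjh 77): {"q":58,"vjh":77}
After op 6 (replace /vjh 38): {"q":58,"vjh":38}
After op 7 (remove /vjh): {"q":58}
After op 8 (remove /q): {}
After op 9 (add /u 1): {"u":1}
After op 10 (add /mp 90): {"mp":90,"u":1}
After op 11 (add /k 64): {"k":64,"mp":90,"u":1}
After op 12 (add /sa 36): {"k":64,"mp":90,"sa":36,"u":1}
After op 13 (replace /sa 92): {"k":64,"mp":90,"sa":92,"u":1}
After op 14 (add /u 65): {"k":64,"mp":90,"sa":92,"u":65}
Value at /sa: 92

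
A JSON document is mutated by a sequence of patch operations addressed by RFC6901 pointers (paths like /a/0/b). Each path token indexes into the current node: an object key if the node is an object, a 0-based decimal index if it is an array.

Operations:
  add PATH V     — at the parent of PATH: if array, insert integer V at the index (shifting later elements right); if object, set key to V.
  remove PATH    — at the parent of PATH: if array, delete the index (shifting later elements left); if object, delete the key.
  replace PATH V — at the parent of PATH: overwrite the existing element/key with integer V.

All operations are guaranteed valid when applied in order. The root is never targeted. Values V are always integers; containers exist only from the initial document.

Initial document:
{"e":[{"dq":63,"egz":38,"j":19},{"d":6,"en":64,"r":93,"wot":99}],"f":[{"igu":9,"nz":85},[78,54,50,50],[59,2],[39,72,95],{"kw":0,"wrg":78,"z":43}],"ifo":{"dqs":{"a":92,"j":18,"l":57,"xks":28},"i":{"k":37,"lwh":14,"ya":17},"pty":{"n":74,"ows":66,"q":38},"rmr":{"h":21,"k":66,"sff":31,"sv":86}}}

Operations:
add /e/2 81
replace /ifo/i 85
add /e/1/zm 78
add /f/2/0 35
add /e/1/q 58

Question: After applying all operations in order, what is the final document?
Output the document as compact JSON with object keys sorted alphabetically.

After op 1 (add /e/2 81): {"e":[{"dq":63,"egz":38,"j":19},{"d":6,"en":64,"r":93,"wot":99},81],"f":[{"igu":9,"nz":85},[78,54,50,50],[59,2],[39,72,95],{"kw":0,"wrg":78,"z":43}],"ifo":{"dqs":{"a":92,"j":18,"l":57,"xks":28},"i":{"k":37,"lwh":14,"ya":17},"pty":{"n":74,"ows":66,"q":38},"rmr":{"h":21,"k":66,"sff":31,"sv":86}}}
After op 2 (replace /ifo/i 85): {"e":[{"dq":63,"egz":38,"j":19},{"d":6,"en":64,"r":93,"wot":99},81],"f":[{"igu":9,"nz":85},[78,54,50,50],[59,2],[39,72,95],{"kw":0,"wrg":78,"z":43}],"ifo":{"dqs":{"a":92,"j":18,"l":57,"xks":28},"i":85,"pty":{"n":74,"ows":66,"q":38},"rmr":{"h":21,"k":66,"sff":31,"sv":86}}}
After op 3 (add /e/1/zm 78): {"e":[{"dq":63,"egz":38,"j":19},{"d":6,"en":64,"r":93,"wot":99,"zm":78},81],"f":[{"igu":9,"nz":85},[78,54,50,50],[59,2],[39,72,95],{"kw":0,"wrg":78,"z":43}],"ifo":{"dqs":{"a":92,"j":18,"l":57,"xks":28},"i":85,"pty":{"n":74,"ows":66,"q":38},"rmr":{"h":21,"k":66,"sff":31,"sv":86}}}
After op 4 (add /f/2/0 35): {"e":[{"dq":63,"egz":38,"j":19},{"d":6,"en":64,"r":93,"wot":99,"zm":78},81],"f":[{"igu":9,"nz":85},[78,54,50,50],[35,59,2],[39,72,95],{"kw":0,"wrg":78,"z":43}],"ifo":{"dqs":{"a":92,"j":18,"l":57,"xks":28},"i":85,"pty":{"n":74,"ows":66,"q":38},"rmr":{"h":21,"k":66,"sff":31,"sv":86}}}
After op 5 (add /e/1/q 58): {"e":[{"dq":63,"egz":38,"j":19},{"d":6,"en":64,"q":58,"r":93,"wot":99,"zm":78},81],"f":[{"igu":9,"nz":85},[78,54,50,50],[35,59,2],[39,72,95],{"kw":0,"wrg":78,"z":43}],"ifo":{"dqs":{"a":92,"j":18,"l":57,"xks":28},"i":85,"pty":{"n":74,"ows":66,"q":38},"rmr":{"h":21,"k":66,"sff":31,"sv":86}}}

Answer: {"e":[{"dq":63,"egz":38,"j":19},{"d":6,"en":64,"q":58,"r":93,"wot":99,"zm":78},81],"f":[{"igu":9,"nz":85},[78,54,50,50],[35,59,2],[39,72,95],{"kw":0,"wrg":78,"z":43}],"ifo":{"dqs":{"a":92,"j":18,"l":57,"xks":28},"i":85,"pty":{"n":74,"ows":66,"q":38},"rmr":{"h":21,"k":66,"sff":31,"sv":86}}}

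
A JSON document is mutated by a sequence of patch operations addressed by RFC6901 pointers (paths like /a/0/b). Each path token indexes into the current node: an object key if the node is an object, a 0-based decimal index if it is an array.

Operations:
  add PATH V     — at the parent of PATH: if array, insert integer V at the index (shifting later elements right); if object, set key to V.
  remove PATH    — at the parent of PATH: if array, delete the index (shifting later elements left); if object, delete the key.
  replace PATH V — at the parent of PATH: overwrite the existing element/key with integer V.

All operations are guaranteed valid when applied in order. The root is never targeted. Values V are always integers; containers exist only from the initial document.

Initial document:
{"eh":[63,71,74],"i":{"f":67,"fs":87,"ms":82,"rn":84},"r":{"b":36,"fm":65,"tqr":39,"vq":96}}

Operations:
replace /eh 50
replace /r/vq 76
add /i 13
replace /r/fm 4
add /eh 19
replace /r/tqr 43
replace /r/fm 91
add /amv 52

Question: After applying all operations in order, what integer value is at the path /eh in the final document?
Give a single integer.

Answer: 19

Derivation:
After op 1 (replace /eh 50): {"eh":50,"i":{"f":67,"fs":87,"ms":82,"rn":84},"r":{"b":36,"fm":65,"tqr":39,"vq":96}}
After op 2 (replace /r/vq 76): {"eh":50,"i":{"f":67,"fs":87,"ms":82,"rn":84},"r":{"b":36,"fm":65,"tqr":39,"vq":76}}
After op 3 (add /i 13): {"eh":50,"i":13,"r":{"b":36,"fm":65,"tqr":39,"vq":76}}
After op 4 (replace /r/fm 4): {"eh":50,"i":13,"r":{"b":36,"fm":4,"tqr":39,"vq":76}}
After op 5 (add /eh 19): {"eh":19,"i":13,"r":{"b":36,"fm":4,"tqr":39,"vq":76}}
After op 6 (replace /r/tqr 43): {"eh":19,"i":13,"r":{"b":36,"fm":4,"tqr":43,"vq":76}}
After op 7 (replace /r/fm 91): {"eh":19,"i":13,"r":{"b":36,"fm":91,"tqr":43,"vq":76}}
After op 8 (add /amv 52): {"amv":52,"eh":19,"i":13,"r":{"b":36,"fm":91,"tqr":43,"vq":76}}
Value at /eh: 19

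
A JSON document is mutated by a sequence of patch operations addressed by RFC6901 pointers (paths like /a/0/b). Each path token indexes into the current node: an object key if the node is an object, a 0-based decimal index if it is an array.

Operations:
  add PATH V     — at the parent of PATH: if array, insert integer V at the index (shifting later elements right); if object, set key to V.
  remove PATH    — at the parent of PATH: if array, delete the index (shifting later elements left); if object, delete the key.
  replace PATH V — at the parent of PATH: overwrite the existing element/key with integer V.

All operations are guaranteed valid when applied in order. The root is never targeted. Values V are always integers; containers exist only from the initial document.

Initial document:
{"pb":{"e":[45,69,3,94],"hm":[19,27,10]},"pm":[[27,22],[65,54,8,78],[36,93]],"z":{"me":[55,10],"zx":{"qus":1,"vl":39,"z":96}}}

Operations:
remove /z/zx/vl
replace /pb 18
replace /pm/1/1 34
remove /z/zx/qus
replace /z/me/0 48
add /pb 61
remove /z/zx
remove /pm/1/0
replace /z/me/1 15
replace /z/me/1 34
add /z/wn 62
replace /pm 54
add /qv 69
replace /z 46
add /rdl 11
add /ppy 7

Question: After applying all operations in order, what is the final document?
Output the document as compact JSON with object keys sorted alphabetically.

Answer: {"pb":61,"pm":54,"ppy":7,"qv":69,"rdl":11,"z":46}

Derivation:
After op 1 (remove /z/zx/vl): {"pb":{"e":[45,69,3,94],"hm":[19,27,10]},"pm":[[27,22],[65,54,8,78],[36,93]],"z":{"me":[55,10],"zx":{"qus":1,"z":96}}}
After op 2 (replace /pb 18): {"pb":18,"pm":[[27,22],[65,54,8,78],[36,93]],"z":{"me":[55,10],"zx":{"qus":1,"z":96}}}
After op 3 (replace /pm/1/1 34): {"pb":18,"pm":[[27,22],[65,34,8,78],[36,93]],"z":{"me":[55,10],"zx":{"qus":1,"z":96}}}
After op 4 (remove /z/zx/qus): {"pb":18,"pm":[[27,22],[65,34,8,78],[36,93]],"z":{"me":[55,10],"zx":{"z":96}}}
After op 5 (replace /z/me/0 48): {"pb":18,"pm":[[27,22],[65,34,8,78],[36,93]],"z":{"me":[48,10],"zx":{"z":96}}}
After op 6 (add /pb 61): {"pb":61,"pm":[[27,22],[65,34,8,78],[36,93]],"z":{"me":[48,10],"zx":{"z":96}}}
After op 7 (remove /z/zx): {"pb":61,"pm":[[27,22],[65,34,8,78],[36,93]],"z":{"me":[48,10]}}
After op 8 (remove /pm/1/0): {"pb":61,"pm":[[27,22],[34,8,78],[36,93]],"z":{"me":[48,10]}}
After op 9 (replace /z/me/1 15): {"pb":61,"pm":[[27,22],[34,8,78],[36,93]],"z":{"me":[48,15]}}
After op 10 (replace /z/me/1 34): {"pb":61,"pm":[[27,22],[34,8,78],[36,93]],"z":{"me":[48,34]}}
After op 11 (add /z/wn 62): {"pb":61,"pm":[[27,22],[34,8,78],[36,93]],"z":{"me":[48,34],"wn":62}}
After op 12 (replace /pm 54): {"pb":61,"pm":54,"z":{"me":[48,34],"wn":62}}
After op 13 (add /qv 69): {"pb":61,"pm":54,"qv":69,"z":{"me":[48,34],"wn":62}}
After op 14 (replace /z 46): {"pb":61,"pm":54,"qv":69,"z":46}
After op 15 (add /rdl 11): {"pb":61,"pm":54,"qv":69,"rdl":11,"z":46}
After op 16 (add /ppy 7): {"pb":61,"pm":54,"ppy":7,"qv":69,"rdl":11,"z":46}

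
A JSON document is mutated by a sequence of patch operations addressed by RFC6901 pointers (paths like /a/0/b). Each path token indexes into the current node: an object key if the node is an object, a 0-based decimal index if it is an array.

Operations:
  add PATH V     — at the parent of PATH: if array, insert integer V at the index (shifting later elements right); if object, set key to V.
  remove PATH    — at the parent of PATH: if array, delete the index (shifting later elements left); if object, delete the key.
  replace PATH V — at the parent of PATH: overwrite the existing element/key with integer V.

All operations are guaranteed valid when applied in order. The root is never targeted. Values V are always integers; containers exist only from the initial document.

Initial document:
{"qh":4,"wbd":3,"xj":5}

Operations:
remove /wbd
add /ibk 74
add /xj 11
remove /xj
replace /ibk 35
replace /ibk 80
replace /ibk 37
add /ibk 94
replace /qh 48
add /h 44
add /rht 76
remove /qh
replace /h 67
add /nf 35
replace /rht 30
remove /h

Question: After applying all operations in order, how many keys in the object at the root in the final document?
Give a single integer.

After op 1 (remove /wbd): {"qh":4,"xj":5}
After op 2 (add /ibk 74): {"ibk":74,"qh":4,"xj":5}
After op 3 (add /xj 11): {"ibk":74,"qh":4,"xj":11}
After op 4 (remove /xj): {"ibk":74,"qh":4}
After op 5 (replace /ibk 35): {"ibk":35,"qh":4}
After op 6 (replace /ibk 80): {"ibk":80,"qh":4}
After op 7 (replace /ibk 37): {"ibk":37,"qh":4}
After op 8 (add /ibk 94): {"ibk":94,"qh":4}
After op 9 (replace /qh 48): {"ibk":94,"qh":48}
After op 10 (add /h 44): {"h":44,"ibk":94,"qh":48}
After op 11 (add /rht 76): {"h":44,"ibk":94,"qh":48,"rht":76}
After op 12 (remove /qh): {"h":44,"ibk":94,"rht":76}
After op 13 (replace /h 67): {"h":67,"ibk":94,"rht":76}
After op 14 (add /nf 35): {"h":67,"ibk":94,"nf":35,"rht":76}
After op 15 (replace /rht 30): {"h":67,"ibk":94,"nf":35,"rht":30}
After op 16 (remove /h): {"ibk":94,"nf":35,"rht":30}
Size at the root: 3

Answer: 3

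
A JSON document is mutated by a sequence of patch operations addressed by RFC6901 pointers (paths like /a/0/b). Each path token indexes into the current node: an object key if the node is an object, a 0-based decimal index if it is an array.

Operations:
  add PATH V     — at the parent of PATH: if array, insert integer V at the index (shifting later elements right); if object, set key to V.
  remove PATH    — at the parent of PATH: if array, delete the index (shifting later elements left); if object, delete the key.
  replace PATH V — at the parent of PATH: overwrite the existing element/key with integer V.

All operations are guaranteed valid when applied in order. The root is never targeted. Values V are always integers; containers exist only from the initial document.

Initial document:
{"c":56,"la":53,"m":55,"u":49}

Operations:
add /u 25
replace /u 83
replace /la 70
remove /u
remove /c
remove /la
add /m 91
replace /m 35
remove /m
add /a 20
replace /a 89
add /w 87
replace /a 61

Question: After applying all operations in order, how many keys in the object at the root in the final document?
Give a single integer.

After op 1 (add /u 25): {"c":56,"la":53,"m":55,"u":25}
After op 2 (replace /u 83): {"c":56,"la":53,"m":55,"u":83}
After op 3 (replace /la 70): {"c":56,"la":70,"m":55,"u":83}
After op 4 (remove /u): {"c":56,"la":70,"m":55}
After op 5 (remove /c): {"la":70,"m":55}
After op 6 (remove /la): {"m":55}
After op 7 (add /m 91): {"m":91}
After op 8 (replace /m 35): {"m":35}
After op 9 (remove /m): {}
After op 10 (add /a 20): {"a":20}
After op 11 (replace /a 89): {"a":89}
After op 12 (add /w 87): {"a":89,"w":87}
After op 13 (replace /a 61): {"a":61,"w":87}
Size at the root: 2

Answer: 2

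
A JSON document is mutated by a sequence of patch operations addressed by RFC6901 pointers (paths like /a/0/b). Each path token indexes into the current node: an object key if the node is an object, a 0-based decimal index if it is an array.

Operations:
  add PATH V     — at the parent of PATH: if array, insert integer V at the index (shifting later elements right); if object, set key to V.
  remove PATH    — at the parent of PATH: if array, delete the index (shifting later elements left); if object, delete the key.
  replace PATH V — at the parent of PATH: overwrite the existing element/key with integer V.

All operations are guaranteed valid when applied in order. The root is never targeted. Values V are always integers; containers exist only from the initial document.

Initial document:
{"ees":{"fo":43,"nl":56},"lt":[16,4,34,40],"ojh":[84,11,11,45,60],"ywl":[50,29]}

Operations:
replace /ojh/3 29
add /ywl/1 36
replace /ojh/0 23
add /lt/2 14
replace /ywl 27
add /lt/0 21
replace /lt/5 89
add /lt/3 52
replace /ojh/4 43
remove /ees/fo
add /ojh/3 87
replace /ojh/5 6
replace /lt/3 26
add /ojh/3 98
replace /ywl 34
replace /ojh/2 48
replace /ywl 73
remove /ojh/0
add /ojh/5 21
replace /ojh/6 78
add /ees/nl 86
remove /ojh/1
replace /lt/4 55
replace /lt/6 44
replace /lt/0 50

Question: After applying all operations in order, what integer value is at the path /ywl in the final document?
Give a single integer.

Answer: 73

Derivation:
After op 1 (replace /ojh/3 29): {"ees":{"fo":43,"nl":56},"lt":[16,4,34,40],"ojh":[84,11,11,29,60],"ywl":[50,29]}
After op 2 (add /ywl/1 36): {"ees":{"fo":43,"nl":56},"lt":[16,4,34,40],"ojh":[84,11,11,29,60],"ywl":[50,36,29]}
After op 3 (replace /ojh/0 23): {"ees":{"fo":43,"nl":56},"lt":[16,4,34,40],"ojh":[23,11,11,29,60],"ywl":[50,36,29]}
After op 4 (add /lt/2 14): {"ees":{"fo":43,"nl":56},"lt":[16,4,14,34,40],"ojh":[23,11,11,29,60],"ywl":[50,36,29]}
After op 5 (replace /ywl 27): {"ees":{"fo":43,"nl":56},"lt":[16,4,14,34,40],"ojh":[23,11,11,29,60],"ywl":27}
After op 6 (add /lt/0 21): {"ees":{"fo":43,"nl":56},"lt":[21,16,4,14,34,40],"ojh":[23,11,11,29,60],"ywl":27}
After op 7 (replace /lt/5 89): {"ees":{"fo":43,"nl":56},"lt":[21,16,4,14,34,89],"ojh":[23,11,11,29,60],"ywl":27}
After op 8 (add /lt/3 52): {"ees":{"fo":43,"nl":56},"lt":[21,16,4,52,14,34,89],"ojh":[23,11,11,29,60],"ywl":27}
After op 9 (replace /ojh/4 43): {"ees":{"fo":43,"nl":56},"lt":[21,16,4,52,14,34,89],"ojh":[23,11,11,29,43],"ywl":27}
After op 10 (remove /ees/fo): {"ees":{"nl":56},"lt":[21,16,4,52,14,34,89],"ojh":[23,11,11,29,43],"ywl":27}
After op 11 (add /ojh/3 87): {"ees":{"nl":56},"lt":[21,16,4,52,14,34,89],"ojh":[23,11,11,87,29,43],"ywl":27}
After op 12 (replace /ojh/5 6): {"ees":{"nl":56},"lt":[21,16,4,52,14,34,89],"ojh":[23,11,11,87,29,6],"ywl":27}
After op 13 (replace /lt/3 26): {"ees":{"nl":56},"lt":[21,16,4,26,14,34,89],"ojh":[23,11,11,87,29,6],"ywl":27}
After op 14 (add /ojh/3 98): {"ees":{"nl":56},"lt":[21,16,4,26,14,34,89],"ojh":[23,11,11,98,87,29,6],"ywl":27}
After op 15 (replace /ywl 34): {"ees":{"nl":56},"lt":[21,16,4,26,14,34,89],"ojh":[23,11,11,98,87,29,6],"ywl":34}
After op 16 (replace /ojh/2 48): {"ees":{"nl":56},"lt":[21,16,4,26,14,34,89],"ojh":[23,11,48,98,87,29,6],"ywl":34}
After op 17 (replace /ywl 73): {"ees":{"nl":56},"lt":[21,16,4,26,14,34,89],"ojh":[23,11,48,98,87,29,6],"ywl":73}
After op 18 (remove /ojh/0): {"ees":{"nl":56},"lt":[21,16,4,26,14,34,89],"ojh":[11,48,98,87,29,6],"ywl":73}
After op 19 (add /ojh/5 21): {"ees":{"nl":56},"lt":[21,16,4,26,14,34,89],"ojh":[11,48,98,87,29,21,6],"ywl":73}
After op 20 (replace /ojh/6 78): {"ees":{"nl":56},"lt":[21,16,4,26,14,34,89],"ojh":[11,48,98,87,29,21,78],"ywl":73}
After op 21 (add /ees/nl 86): {"ees":{"nl":86},"lt":[21,16,4,26,14,34,89],"ojh":[11,48,98,87,29,21,78],"ywl":73}
After op 22 (remove /ojh/1): {"ees":{"nl":86},"lt":[21,16,4,26,14,34,89],"ojh":[11,98,87,29,21,78],"ywl":73}
After op 23 (replace /lt/4 55): {"ees":{"nl":86},"lt":[21,16,4,26,55,34,89],"ojh":[11,98,87,29,21,78],"ywl":73}
After op 24 (replace /lt/6 44): {"ees":{"nl":86},"lt":[21,16,4,26,55,34,44],"ojh":[11,98,87,29,21,78],"ywl":73}
After op 25 (replace /lt/0 50): {"ees":{"nl":86},"lt":[50,16,4,26,55,34,44],"ojh":[11,98,87,29,21,78],"ywl":73}
Value at /ywl: 73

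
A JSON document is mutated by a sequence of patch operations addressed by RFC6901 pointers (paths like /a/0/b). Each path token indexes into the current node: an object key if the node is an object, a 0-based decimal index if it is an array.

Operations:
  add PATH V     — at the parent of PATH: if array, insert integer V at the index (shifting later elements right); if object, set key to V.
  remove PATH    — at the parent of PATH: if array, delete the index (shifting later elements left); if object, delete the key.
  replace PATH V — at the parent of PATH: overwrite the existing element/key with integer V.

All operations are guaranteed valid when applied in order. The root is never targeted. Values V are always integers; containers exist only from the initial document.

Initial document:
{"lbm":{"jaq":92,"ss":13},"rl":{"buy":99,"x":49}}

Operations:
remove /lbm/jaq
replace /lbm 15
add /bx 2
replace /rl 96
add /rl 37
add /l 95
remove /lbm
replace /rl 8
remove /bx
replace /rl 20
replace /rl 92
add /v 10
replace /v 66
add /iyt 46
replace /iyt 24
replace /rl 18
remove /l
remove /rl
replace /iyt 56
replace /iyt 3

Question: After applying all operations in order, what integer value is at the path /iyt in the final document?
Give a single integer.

After op 1 (remove /lbm/jaq): {"lbm":{"ss":13},"rl":{"buy":99,"x":49}}
After op 2 (replace /lbm 15): {"lbm":15,"rl":{"buy":99,"x":49}}
After op 3 (add /bx 2): {"bx":2,"lbm":15,"rl":{"buy":99,"x":49}}
After op 4 (replace /rl 96): {"bx":2,"lbm":15,"rl":96}
After op 5 (add /rl 37): {"bx":2,"lbm":15,"rl":37}
After op 6 (add /l 95): {"bx":2,"l":95,"lbm":15,"rl":37}
After op 7 (remove /lbm): {"bx":2,"l":95,"rl":37}
After op 8 (replace /rl 8): {"bx":2,"l":95,"rl":8}
After op 9 (remove /bx): {"l":95,"rl":8}
After op 10 (replace /rl 20): {"l":95,"rl":20}
After op 11 (replace /rl 92): {"l":95,"rl":92}
After op 12 (add /v 10): {"l":95,"rl":92,"v":10}
After op 13 (replace /v 66): {"l":95,"rl":92,"v":66}
After op 14 (add /iyt 46): {"iyt":46,"l":95,"rl":92,"v":66}
After op 15 (replace /iyt 24): {"iyt":24,"l":95,"rl":92,"v":66}
After op 16 (replace /rl 18): {"iyt":24,"l":95,"rl":18,"v":66}
After op 17 (remove /l): {"iyt":24,"rl":18,"v":66}
After op 18 (remove /rl): {"iyt":24,"v":66}
After op 19 (replace /iyt 56): {"iyt":56,"v":66}
After op 20 (replace /iyt 3): {"iyt":3,"v":66}
Value at /iyt: 3

Answer: 3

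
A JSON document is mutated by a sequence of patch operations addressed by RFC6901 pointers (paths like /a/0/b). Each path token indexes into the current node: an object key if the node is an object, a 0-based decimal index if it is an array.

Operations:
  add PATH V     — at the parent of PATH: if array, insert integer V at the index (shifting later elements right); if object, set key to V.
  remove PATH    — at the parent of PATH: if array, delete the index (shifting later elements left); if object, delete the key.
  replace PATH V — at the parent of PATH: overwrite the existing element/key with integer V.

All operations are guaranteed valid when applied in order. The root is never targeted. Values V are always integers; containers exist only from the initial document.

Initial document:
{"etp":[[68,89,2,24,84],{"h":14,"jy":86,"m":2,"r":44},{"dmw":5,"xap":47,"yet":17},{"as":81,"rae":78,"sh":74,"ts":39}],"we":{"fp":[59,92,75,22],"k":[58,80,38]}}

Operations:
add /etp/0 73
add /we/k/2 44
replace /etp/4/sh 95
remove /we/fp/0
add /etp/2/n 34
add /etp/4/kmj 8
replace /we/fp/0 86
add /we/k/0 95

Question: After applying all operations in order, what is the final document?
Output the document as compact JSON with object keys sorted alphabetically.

After op 1 (add /etp/0 73): {"etp":[73,[68,89,2,24,84],{"h":14,"jy":86,"m":2,"r":44},{"dmw":5,"xap":47,"yet":17},{"as":81,"rae":78,"sh":74,"ts":39}],"we":{"fp":[59,92,75,22],"k":[58,80,38]}}
After op 2 (add /we/k/2 44): {"etp":[73,[68,89,2,24,84],{"h":14,"jy":86,"m":2,"r":44},{"dmw":5,"xap":47,"yet":17},{"as":81,"rae":78,"sh":74,"ts":39}],"we":{"fp":[59,92,75,22],"k":[58,80,44,38]}}
After op 3 (replace /etp/4/sh 95): {"etp":[73,[68,89,2,24,84],{"h":14,"jy":86,"m":2,"r":44},{"dmw":5,"xap":47,"yet":17},{"as":81,"rae":78,"sh":95,"ts":39}],"we":{"fp":[59,92,75,22],"k":[58,80,44,38]}}
After op 4 (remove /we/fp/0): {"etp":[73,[68,89,2,24,84],{"h":14,"jy":86,"m":2,"r":44},{"dmw":5,"xap":47,"yet":17},{"as":81,"rae":78,"sh":95,"ts":39}],"we":{"fp":[92,75,22],"k":[58,80,44,38]}}
After op 5 (add /etp/2/n 34): {"etp":[73,[68,89,2,24,84],{"h":14,"jy":86,"m":2,"n":34,"r":44},{"dmw":5,"xap":47,"yet":17},{"as":81,"rae":78,"sh":95,"ts":39}],"we":{"fp":[92,75,22],"k":[58,80,44,38]}}
After op 6 (add /etp/4/kmj 8): {"etp":[73,[68,89,2,24,84],{"h":14,"jy":86,"m":2,"n":34,"r":44},{"dmw":5,"xap":47,"yet":17},{"as":81,"kmj":8,"rae":78,"sh":95,"ts":39}],"we":{"fp":[92,75,22],"k":[58,80,44,38]}}
After op 7 (replace /we/fp/0 86): {"etp":[73,[68,89,2,24,84],{"h":14,"jy":86,"m":2,"n":34,"r":44},{"dmw":5,"xap":47,"yet":17},{"as":81,"kmj":8,"rae":78,"sh":95,"ts":39}],"we":{"fp":[86,75,22],"k":[58,80,44,38]}}
After op 8 (add /we/k/0 95): {"etp":[73,[68,89,2,24,84],{"h":14,"jy":86,"m":2,"n":34,"r":44},{"dmw":5,"xap":47,"yet":17},{"as":81,"kmj":8,"rae":78,"sh":95,"ts":39}],"we":{"fp":[86,75,22],"k":[95,58,80,44,38]}}

Answer: {"etp":[73,[68,89,2,24,84],{"h":14,"jy":86,"m":2,"n":34,"r":44},{"dmw":5,"xap":47,"yet":17},{"as":81,"kmj":8,"rae":78,"sh":95,"ts":39}],"we":{"fp":[86,75,22],"k":[95,58,80,44,38]}}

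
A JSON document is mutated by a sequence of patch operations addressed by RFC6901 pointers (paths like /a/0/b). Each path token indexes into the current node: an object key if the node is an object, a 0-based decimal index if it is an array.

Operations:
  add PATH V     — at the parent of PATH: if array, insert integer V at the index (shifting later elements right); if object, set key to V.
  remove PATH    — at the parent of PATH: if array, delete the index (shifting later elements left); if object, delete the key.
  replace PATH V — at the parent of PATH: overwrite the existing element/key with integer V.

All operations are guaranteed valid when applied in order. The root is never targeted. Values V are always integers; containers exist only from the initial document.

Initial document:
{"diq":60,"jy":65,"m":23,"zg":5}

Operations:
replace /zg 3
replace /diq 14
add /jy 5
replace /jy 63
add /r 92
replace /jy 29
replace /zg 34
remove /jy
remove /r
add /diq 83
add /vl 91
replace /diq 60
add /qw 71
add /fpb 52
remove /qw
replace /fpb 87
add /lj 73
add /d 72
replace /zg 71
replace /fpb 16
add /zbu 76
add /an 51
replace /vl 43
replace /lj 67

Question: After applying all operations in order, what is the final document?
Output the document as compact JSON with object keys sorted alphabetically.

Answer: {"an":51,"d":72,"diq":60,"fpb":16,"lj":67,"m":23,"vl":43,"zbu":76,"zg":71}

Derivation:
After op 1 (replace /zg 3): {"diq":60,"jy":65,"m":23,"zg":3}
After op 2 (replace /diq 14): {"diq":14,"jy":65,"m":23,"zg":3}
After op 3 (add /jy 5): {"diq":14,"jy":5,"m":23,"zg":3}
After op 4 (replace /jy 63): {"diq":14,"jy":63,"m":23,"zg":3}
After op 5 (add /r 92): {"diq":14,"jy":63,"m":23,"r":92,"zg":3}
After op 6 (replace /jy 29): {"diq":14,"jy":29,"m":23,"r":92,"zg":3}
After op 7 (replace /zg 34): {"diq":14,"jy":29,"m":23,"r":92,"zg":34}
After op 8 (remove /jy): {"diq":14,"m":23,"r":92,"zg":34}
After op 9 (remove /r): {"diq":14,"m":23,"zg":34}
After op 10 (add /diq 83): {"diq":83,"m":23,"zg":34}
After op 11 (add /vl 91): {"diq":83,"m":23,"vl":91,"zg":34}
After op 12 (replace /diq 60): {"diq":60,"m":23,"vl":91,"zg":34}
After op 13 (add /qw 71): {"diq":60,"m":23,"qw":71,"vl":91,"zg":34}
After op 14 (add /fpb 52): {"diq":60,"fpb":52,"m":23,"qw":71,"vl":91,"zg":34}
After op 15 (remove /qw): {"diq":60,"fpb":52,"m":23,"vl":91,"zg":34}
After op 16 (replace /fpb 87): {"diq":60,"fpb":87,"m":23,"vl":91,"zg":34}
After op 17 (add /lj 73): {"diq":60,"fpb":87,"lj":73,"m":23,"vl":91,"zg":34}
After op 18 (add /d 72): {"d":72,"diq":60,"fpb":87,"lj":73,"m":23,"vl":91,"zg":34}
After op 19 (replace /zg 71): {"d":72,"diq":60,"fpb":87,"lj":73,"m":23,"vl":91,"zg":71}
After op 20 (replace /fpb 16): {"d":72,"diq":60,"fpb":16,"lj":73,"m":23,"vl":91,"zg":71}
After op 21 (add /zbu 76): {"d":72,"diq":60,"fpb":16,"lj":73,"m":23,"vl":91,"zbu":76,"zg":71}
After op 22 (add /an 51): {"an":51,"d":72,"diq":60,"fpb":16,"lj":73,"m":23,"vl":91,"zbu":76,"zg":71}
After op 23 (replace /vl 43): {"an":51,"d":72,"diq":60,"fpb":16,"lj":73,"m":23,"vl":43,"zbu":76,"zg":71}
After op 24 (replace /lj 67): {"an":51,"d":72,"diq":60,"fpb":16,"lj":67,"m":23,"vl":43,"zbu":76,"zg":71}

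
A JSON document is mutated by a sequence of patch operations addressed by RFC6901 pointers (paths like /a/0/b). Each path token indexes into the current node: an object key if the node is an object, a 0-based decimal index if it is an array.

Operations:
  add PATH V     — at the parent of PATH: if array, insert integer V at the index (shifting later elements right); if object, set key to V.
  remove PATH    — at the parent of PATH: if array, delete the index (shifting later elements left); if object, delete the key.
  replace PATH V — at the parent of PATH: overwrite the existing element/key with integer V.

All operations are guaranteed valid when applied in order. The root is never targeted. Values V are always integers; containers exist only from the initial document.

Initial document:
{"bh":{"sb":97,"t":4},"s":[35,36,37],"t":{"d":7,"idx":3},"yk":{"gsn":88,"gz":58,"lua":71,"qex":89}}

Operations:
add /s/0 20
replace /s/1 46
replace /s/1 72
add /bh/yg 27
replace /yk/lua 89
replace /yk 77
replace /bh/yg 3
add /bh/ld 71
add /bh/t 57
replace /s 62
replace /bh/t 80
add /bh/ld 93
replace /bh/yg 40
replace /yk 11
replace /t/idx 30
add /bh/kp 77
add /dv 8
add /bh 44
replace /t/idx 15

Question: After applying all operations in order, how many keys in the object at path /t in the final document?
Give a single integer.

Answer: 2

Derivation:
After op 1 (add /s/0 20): {"bh":{"sb":97,"t":4},"s":[20,35,36,37],"t":{"d":7,"idx":3},"yk":{"gsn":88,"gz":58,"lua":71,"qex":89}}
After op 2 (replace /s/1 46): {"bh":{"sb":97,"t":4},"s":[20,46,36,37],"t":{"d":7,"idx":3},"yk":{"gsn":88,"gz":58,"lua":71,"qex":89}}
After op 3 (replace /s/1 72): {"bh":{"sb":97,"t":4},"s":[20,72,36,37],"t":{"d":7,"idx":3},"yk":{"gsn":88,"gz":58,"lua":71,"qex":89}}
After op 4 (add /bh/yg 27): {"bh":{"sb":97,"t":4,"yg":27},"s":[20,72,36,37],"t":{"d":7,"idx":3},"yk":{"gsn":88,"gz":58,"lua":71,"qex":89}}
After op 5 (replace /yk/lua 89): {"bh":{"sb":97,"t":4,"yg":27},"s":[20,72,36,37],"t":{"d":7,"idx":3},"yk":{"gsn":88,"gz":58,"lua":89,"qex":89}}
After op 6 (replace /yk 77): {"bh":{"sb":97,"t":4,"yg":27},"s":[20,72,36,37],"t":{"d":7,"idx":3},"yk":77}
After op 7 (replace /bh/yg 3): {"bh":{"sb":97,"t":4,"yg":3},"s":[20,72,36,37],"t":{"d":7,"idx":3},"yk":77}
After op 8 (add /bh/ld 71): {"bh":{"ld":71,"sb":97,"t":4,"yg":3},"s":[20,72,36,37],"t":{"d":7,"idx":3},"yk":77}
After op 9 (add /bh/t 57): {"bh":{"ld":71,"sb":97,"t":57,"yg":3},"s":[20,72,36,37],"t":{"d":7,"idx":3},"yk":77}
After op 10 (replace /s 62): {"bh":{"ld":71,"sb":97,"t":57,"yg":3},"s":62,"t":{"d":7,"idx":3},"yk":77}
After op 11 (replace /bh/t 80): {"bh":{"ld":71,"sb":97,"t":80,"yg":3},"s":62,"t":{"d":7,"idx":3},"yk":77}
After op 12 (add /bh/ld 93): {"bh":{"ld":93,"sb":97,"t":80,"yg":3},"s":62,"t":{"d":7,"idx":3},"yk":77}
After op 13 (replace /bh/yg 40): {"bh":{"ld":93,"sb":97,"t":80,"yg":40},"s":62,"t":{"d":7,"idx":3},"yk":77}
After op 14 (replace /yk 11): {"bh":{"ld":93,"sb":97,"t":80,"yg":40},"s":62,"t":{"d":7,"idx":3},"yk":11}
After op 15 (replace /t/idx 30): {"bh":{"ld":93,"sb":97,"t":80,"yg":40},"s":62,"t":{"d":7,"idx":30},"yk":11}
After op 16 (add /bh/kp 77): {"bh":{"kp":77,"ld":93,"sb":97,"t":80,"yg":40},"s":62,"t":{"d":7,"idx":30},"yk":11}
After op 17 (add /dv 8): {"bh":{"kp":77,"ld":93,"sb":97,"t":80,"yg":40},"dv":8,"s":62,"t":{"d":7,"idx":30},"yk":11}
After op 18 (add /bh 44): {"bh":44,"dv":8,"s":62,"t":{"d":7,"idx":30},"yk":11}
After op 19 (replace /t/idx 15): {"bh":44,"dv":8,"s":62,"t":{"d":7,"idx":15},"yk":11}
Size at path /t: 2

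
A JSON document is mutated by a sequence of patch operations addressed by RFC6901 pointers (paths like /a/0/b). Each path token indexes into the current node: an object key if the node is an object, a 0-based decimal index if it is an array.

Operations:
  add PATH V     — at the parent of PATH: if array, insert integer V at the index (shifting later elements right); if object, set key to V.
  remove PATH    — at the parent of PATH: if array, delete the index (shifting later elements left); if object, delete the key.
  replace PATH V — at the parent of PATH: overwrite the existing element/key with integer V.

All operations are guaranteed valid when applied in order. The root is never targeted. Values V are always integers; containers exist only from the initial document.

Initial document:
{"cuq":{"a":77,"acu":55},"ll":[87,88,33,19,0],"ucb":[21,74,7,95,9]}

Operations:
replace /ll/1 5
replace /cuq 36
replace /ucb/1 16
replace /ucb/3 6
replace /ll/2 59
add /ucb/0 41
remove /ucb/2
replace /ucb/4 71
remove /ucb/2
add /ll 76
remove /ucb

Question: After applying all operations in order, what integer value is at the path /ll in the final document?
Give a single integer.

After op 1 (replace /ll/1 5): {"cuq":{"a":77,"acu":55},"ll":[87,5,33,19,0],"ucb":[21,74,7,95,9]}
After op 2 (replace /cuq 36): {"cuq":36,"ll":[87,5,33,19,0],"ucb":[21,74,7,95,9]}
After op 3 (replace /ucb/1 16): {"cuq":36,"ll":[87,5,33,19,0],"ucb":[21,16,7,95,9]}
After op 4 (replace /ucb/3 6): {"cuq":36,"ll":[87,5,33,19,0],"ucb":[21,16,7,6,9]}
After op 5 (replace /ll/2 59): {"cuq":36,"ll":[87,5,59,19,0],"ucb":[21,16,7,6,9]}
After op 6 (add /ucb/0 41): {"cuq":36,"ll":[87,5,59,19,0],"ucb":[41,21,16,7,6,9]}
After op 7 (remove /ucb/2): {"cuq":36,"ll":[87,5,59,19,0],"ucb":[41,21,7,6,9]}
After op 8 (replace /ucb/4 71): {"cuq":36,"ll":[87,5,59,19,0],"ucb":[41,21,7,6,71]}
After op 9 (remove /ucb/2): {"cuq":36,"ll":[87,5,59,19,0],"ucb":[41,21,6,71]}
After op 10 (add /ll 76): {"cuq":36,"ll":76,"ucb":[41,21,6,71]}
After op 11 (remove /ucb): {"cuq":36,"ll":76}
Value at /ll: 76

Answer: 76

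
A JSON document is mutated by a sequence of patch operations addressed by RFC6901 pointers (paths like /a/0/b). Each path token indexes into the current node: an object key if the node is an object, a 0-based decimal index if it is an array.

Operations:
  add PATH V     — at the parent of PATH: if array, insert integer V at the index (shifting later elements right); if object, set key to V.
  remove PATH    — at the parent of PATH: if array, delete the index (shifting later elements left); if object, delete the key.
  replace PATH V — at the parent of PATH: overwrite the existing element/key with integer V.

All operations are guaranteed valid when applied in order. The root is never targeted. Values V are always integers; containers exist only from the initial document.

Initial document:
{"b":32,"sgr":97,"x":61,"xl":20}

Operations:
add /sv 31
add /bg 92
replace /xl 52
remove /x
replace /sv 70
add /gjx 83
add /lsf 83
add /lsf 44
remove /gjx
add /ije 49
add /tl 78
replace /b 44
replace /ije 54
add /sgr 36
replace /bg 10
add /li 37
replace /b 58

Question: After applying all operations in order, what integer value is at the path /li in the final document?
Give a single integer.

Answer: 37

Derivation:
After op 1 (add /sv 31): {"b":32,"sgr":97,"sv":31,"x":61,"xl":20}
After op 2 (add /bg 92): {"b":32,"bg":92,"sgr":97,"sv":31,"x":61,"xl":20}
After op 3 (replace /xl 52): {"b":32,"bg":92,"sgr":97,"sv":31,"x":61,"xl":52}
After op 4 (remove /x): {"b":32,"bg":92,"sgr":97,"sv":31,"xl":52}
After op 5 (replace /sv 70): {"b":32,"bg":92,"sgr":97,"sv":70,"xl":52}
After op 6 (add /gjx 83): {"b":32,"bg":92,"gjx":83,"sgr":97,"sv":70,"xl":52}
After op 7 (add /lsf 83): {"b":32,"bg":92,"gjx":83,"lsf":83,"sgr":97,"sv":70,"xl":52}
After op 8 (add /lsf 44): {"b":32,"bg":92,"gjx":83,"lsf":44,"sgr":97,"sv":70,"xl":52}
After op 9 (remove /gjx): {"b":32,"bg":92,"lsf":44,"sgr":97,"sv":70,"xl":52}
After op 10 (add /ije 49): {"b":32,"bg":92,"ije":49,"lsf":44,"sgr":97,"sv":70,"xl":52}
After op 11 (add /tl 78): {"b":32,"bg":92,"ije":49,"lsf":44,"sgr":97,"sv":70,"tl":78,"xl":52}
After op 12 (replace /b 44): {"b":44,"bg":92,"ije":49,"lsf":44,"sgr":97,"sv":70,"tl":78,"xl":52}
After op 13 (replace /ije 54): {"b":44,"bg":92,"ije":54,"lsf":44,"sgr":97,"sv":70,"tl":78,"xl":52}
After op 14 (add /sgr 36): {"b":44,"bg":92,"ije":54,"lsf":44,"sgr":36,"sv":70,"tl":78,"xl":52}
After op 15 (replace /bg 10): {"b":44,"bg":10,"ije":54,"lsf":44,"sgr":36,"sv":70,"tl":78,"xl":52}
After op 16 (add /li 37): {"b":44,"bg":10,"ije":54,"li":37,"lsf":44,"sgr":36,"sv":70,"tl":78,"xl":52}
After op 17 (replace /b 58): {"b":58,"bg":10,"ije":54,"li":37,"lsf":44,"sgr":36,"sv":70,"tl":78,"xl":52}
Value at /li: 37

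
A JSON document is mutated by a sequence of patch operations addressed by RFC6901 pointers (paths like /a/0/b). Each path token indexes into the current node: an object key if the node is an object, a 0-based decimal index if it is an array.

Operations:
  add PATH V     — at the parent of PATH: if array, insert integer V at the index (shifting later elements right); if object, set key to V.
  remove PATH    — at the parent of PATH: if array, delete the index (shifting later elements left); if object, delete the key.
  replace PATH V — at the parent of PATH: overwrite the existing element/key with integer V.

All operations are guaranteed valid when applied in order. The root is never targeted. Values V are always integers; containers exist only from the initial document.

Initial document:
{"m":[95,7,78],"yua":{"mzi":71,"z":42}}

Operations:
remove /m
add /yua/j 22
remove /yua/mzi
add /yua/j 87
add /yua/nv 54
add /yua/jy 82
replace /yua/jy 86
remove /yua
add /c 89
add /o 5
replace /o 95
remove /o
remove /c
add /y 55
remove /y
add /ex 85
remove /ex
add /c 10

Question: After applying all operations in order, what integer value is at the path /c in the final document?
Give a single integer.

Answer: 10

Derivation:
After op 1 (remove /m): {"yua":{"mzi":71,"z":42}}
After op 2 (add /yua/j 22): {"yua":{"j":22,"mzi":71,"z":42}}
After op 3 (remove /yua/mzi): {"yua":{"j":22,"z":42}}
After op 4 (add /yua/j 87): {"yua":{"j":87,"z":42}}
After op 5 (add /yua/nv 54): {"yua":{"j":87,"nv":54,"z":42}}
After op 6 (add /yua/jy 82): {"yua":{"j":87,"jy":82,"nv":54,"z":42}}
After op 7 (replace /yua/jy 86): {"yua":{"j":87,"jy":86,"nv":54,"z":42}}
After op 8 (remove /yua): {}
After op 9 (add /c 89): {"c":89}
After op 10 (add /o 5): {"c":89,"o":5}
After op 11 (replace /o 95): {"c":89,"o":95}
After op 12 (remove /o): {"c":89}
After op 13 (remove /c): {}
After op 14 (add /y 55): {"y":55}
After op 15 (remove /y): {}
After op 16 (add /ex 85): {"ex":85}
After op 17 (remove /ex): {}
After op 18 (add /c 10): {"c":10}
Value at /c: 10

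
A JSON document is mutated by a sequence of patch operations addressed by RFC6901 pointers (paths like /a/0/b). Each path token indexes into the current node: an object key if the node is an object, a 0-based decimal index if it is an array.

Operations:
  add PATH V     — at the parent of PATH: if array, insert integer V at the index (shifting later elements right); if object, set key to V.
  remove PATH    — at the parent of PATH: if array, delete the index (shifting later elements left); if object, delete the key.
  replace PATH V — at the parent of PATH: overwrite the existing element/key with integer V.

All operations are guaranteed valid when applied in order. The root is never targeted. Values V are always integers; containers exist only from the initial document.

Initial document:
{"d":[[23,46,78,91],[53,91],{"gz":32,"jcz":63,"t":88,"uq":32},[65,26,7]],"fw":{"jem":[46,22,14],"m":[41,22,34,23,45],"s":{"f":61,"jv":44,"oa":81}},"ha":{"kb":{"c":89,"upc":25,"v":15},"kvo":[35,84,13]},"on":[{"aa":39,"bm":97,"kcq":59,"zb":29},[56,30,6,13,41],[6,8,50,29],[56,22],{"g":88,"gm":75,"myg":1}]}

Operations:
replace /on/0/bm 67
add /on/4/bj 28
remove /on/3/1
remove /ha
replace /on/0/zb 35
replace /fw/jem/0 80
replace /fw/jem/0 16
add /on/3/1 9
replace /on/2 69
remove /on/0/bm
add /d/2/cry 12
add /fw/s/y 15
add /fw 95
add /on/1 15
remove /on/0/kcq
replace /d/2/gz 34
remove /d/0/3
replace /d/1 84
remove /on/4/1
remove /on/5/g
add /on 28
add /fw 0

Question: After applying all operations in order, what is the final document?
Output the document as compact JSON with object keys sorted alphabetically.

Answer: {"d":[[23,46,78],84,{"cry":12,"gz":34,"jcz":63,"t":88,"uq":32},[65,26,7]],"fw":0,"on":28}

Derivation:
After op 1 (replace /on/0/bm 67): {"d":[[23,46,78,91],[53,91],{"gz":32,"jcz":63,"t":88,"uq":32},[65,26,7]],"fw":{"jem":[46,22,14],"m":[41,22,34,23,45],"s":{"f":61,"jv":44,"oa":81}},"ha":{"kb":{"c":89,"upc":25,"v":15},"kvo":[35,84,13]},"on":[{"aa":39,"bm":67,"kcq":59,"zb":29},[56,30,6,13,41],[6,8,50,29],[56,22],{"g":88,"gm":75,"myg":1}]}
After op 2 (add /on/4/bj 28): {"d":[[23,46,78,91],[53,91],{"gz":32,"jcz":63,"t":88,"uq":32},[65,26,7]],"fw":{"jem":[46,22,14],"m":[41,22,34,23,45],"s":{"f":61,"jv":44,"oa":81}},"ha":{"kb":{"c":89,"upc":25,"v":15},"kvo":[35,84,13]},"on":[{"aa":39,"bm":67,"kcq":59,"zb":29},[56,30,6,13,41],[6,8,50,29],[56,22],{"bj":28,"g":88,"gm":75,"myg":1}]}
After op 3 (remove /on/3/1): {"d":[[23,46,78,91],[53,91],{"gz":32,"jcz":63,"t":88,"uq":32},[65,26,7]],"fw":{"jem":[46,22,14],"m":[41,22,34,23,45],"s":{"f":61,"jv":44,"oa":81}},"ha":{"kb":{"c":89,"upc":25,"v":15},"kvo":[35,84,13]},"on":[{"aa":39,"bm":67,"kcq":59,"zb":29},[56,30,6,13,41],[6,8,50,29],[56],{"bj":28,"g":88,"gm":75,"myg":1}]}
After op 4 (remove /ha): {"d":[[23,46,78,91],[53,91],{"gz":32,"jcz":63,"t":88,"uq":32},[65,26,7]],"fw":{"jem":[46,22,14],"m":[41,22,34,23,45],"s":{"f":61,"jv":44,"oa":81}},"on":[{"aa":39,"bm":67,"kcq":59,"zb":29},[56,30,6,13,41],[6,8,50,29],[56],{"bj":28,"g":88,"gm":75,"myg":1}]}
After op 5 (replace /on/0/zb 35): {"d":[[23,46,78,91],[53,91],{"gz":32,"jcz":63,"t":88,"uq":32},[65,26,7]],"fw":{"jem":[46,22,14],"m":[41,22,34,23,45],"s":{"f":61,"jv":44,"oa":81}},"on":[{"aa":39,"bm":67,"kcq":59,"zb":35},[56,30,6,13,41],[6,8,50,29],[56],{"bj":28,"g":88,"gm":75,"myg":1}]}
After op 6 (replace /fw/jem/0 80): {"d":[[23,46,78,91],[53,91],{"gz":32,"jcz":63,"t":88,"uq":32},[65,26,7]],"fw":{"jem":[80,22,14],"m":[41,22,34,23,45],"s":{"f":61,"jv":44,"oa":81}},"on":[{"aa":39,"bm":67,"kcq":59,"zb":35},[56,30,6,13,41],[6,8,50,29],[56],{"bj":28,"g":88,"gm":75,"myg":1}]}
After op 7 (replace /fw/jem/0 16): {"d":[[23,46,78,91],[53,91],{"gz":32,"jcz":63,"t":88,"uq":32},[65,26,7]],"fw":{"jem":[16,22,14],"m":[41,22,34,23,45],"s":{"f":61,"jv":44,"oa":81}},"on":[{"aa":39,"bm":67,"kcq":59,"zb":35},[56,30,6,13,41],[6,8,50,29],[56],{"bj":28,"g":88,"gm":75,"myg":1}]}
After op 8 (add /on/3/1 9): {"d":[[23,46,78,91],[53,91],{"gz":32,"jcz":63,"t":88,"uq":32},[65,26,7]],"fw":{"jem":[16,22,14],"m":[41,22,34,23,45],"s":{"f":61,"jv":44,"oa":81}},"on":[{"aa":39,"bm":67,"kcq":59,"zb":35},[56,30,6,13,41],[6,8,50,29],[56,9],{"bj":28,"g":88,"gm":75,"myg":1}]}
After op 9 (replace /on/2 69): {"d":[[23,46,78,91],[53,91],{"gz":32,"jcz":63,"t":88,"uq":32},[65,26,7]],"fw":{"jem":[16,22,14],"m":[41,22,34,23,45],"s":{"f":61,"jv":44,"oa":81}},"on":[{"aa":39,"bm":67,"kcq":59,"zb":35},[56,30,6,13,41],69,[56,9],{"bj":28,"g":88,"gm":75,"myg":1}]}
After op 10 (remove /on/0/bm): {"d":[[23,46,78,91],[53,91],{"gz":32,"jcz":63,"t":88,"uq":32},[65,26,7]],"fw":{"jem":[16,22,14],"m":[41,22,34,23,45],"s":{"f":61,"jv":44,"oa":81}},"on":[{"aa":39,"kcq":59,"zb":35},[56,30,6,13,41],69,[56,9],{"bj":28,"g":88,"gm":75,"myg":1}]}
After op 11 (add /d/2/cry 12): {"d":[[23,46,78,91],[53,91],{"cry":12,"gz":32,"jcz":63,"t":88,"uq":32},[65,26,7]],"fw":{"jem":[16,22,14],"m":[41,22,34,23,45],"s":{"f":61,"jv":44,"oa":81}},"on":[{"aa":39,"kcq":59,"zb":35},[56,30,6,13,41],69,[56,9],{"bj":28,"g":88,"gm":75,"myg":1}]}
After op 12 (add /fw/s/y 15): {"d":[[23,46,78,91],[53,91],{"cry":12,"gz":32,"jcz":63,"t":88,"uq":32},[65,26,7]],"fw":{"jem":[16,22,14],"m":[41,22,34,23,45],"s":{"f":61,"jv":44,"oa":81,"y":15}},"on":[{"aa":39,"kcq":59,"zb":35},[56,30,6,13,41],69,[56,9],{"bj":28,"g":88,"gm":75,"myg":1}]}
After op 13 (add /fw 95): {"d":[[23,46,78,91],[53,91],{"cry":12,"gz":32,"jcz":63,"t":88,"uq":32},[65,26,7]],"fw":95,"on":[{"aa":39,"kcq":59,"zb":35},[56,30,6,13,41],69,[56,9],{"bj":28,"g":88,"gm":75,"myg":1}]}
After op 14 (add /on/1 15): {"d":[[23,46,78,91],[53,91],{"cry":12,"gz":32,"jcz":63,"t":88,"uq":32},[65,26,7]],"fw":95,"on":[{"aa":39,"kcq":59,"zb":35},15,[56,30,6,13,41],69,[56,9],{"bj":28,"g":88,"gm":75,"myg":1}]}
After op 15 (remove /on/0/kcq): {"d":[[23,46,78,91],[53,91],{"cry":12,"gz":32,"jcz":63,"t":88,"uq":32},[65,26,7]],"fw":95,"on":[{"aa":39,"zb":35},15,[56,30,6,13,41],69,[56,9],{"bj":28,"g":88,"gm":75,"myg":1}]}
After op 16 (replace /d/2/gz 34): {"d":[[23,46,78,91],[53,91],{"cry":12,"gz":34,"jcz":63,"t":88,"uq":32},[65,26,7]],"fw":95,"on":[{"aa":39,"zb":35},15,[56,30,6,13,41],69,[56,9],{"bj":28,"g":88,"gm":75,"myg":1}]}
After op 17 (remove /d/0/3): {"d":[[23,46,78],[53,91],{"cry":12,"gz":34,"jcz":63,"t":88,"uq":32},[65,26,7]],"fw":95,"on":[{"aa":39,"zb":35},15,[56,30,6,13,41],69,[56,9],{"bj":28,"g":88,"gm":75,"myg":1}]}
After op 18 (replace /d/1 84): {"d":[[23,46,78],84,{"cry":12,"gz":34,"jcz":63,"t":88,"uq":32},[65,26,7]],"fw":95,"on":[{"aa":39,"zb":35},15,[56,30,6,13,41],69,[56,9],{"bj":28,"g":88,"gm":75,"myg":1}]}
After op 19 (remove /on/4/1): {"d":[[23,46,78],84,{"cry":12,"gz":34,"jcz":63,"t":88,"uq":32},[65,26,7]],"fw":95,"on":[{"aa":39,"zb":35},15,[56,30,6,13,41],69,[56],{"bj":28,"g":88,"gm":75,"myg":1}]}
After op 20 (remove /on/5/g): {"d":[[23,46,78],84,{"cry":12,"gz":34,"jcz":63,"t":88,"uq":32},[65,26,7]],"fw":95,"on":[{"aa":39,"zb":35},15,[56,30,6,13,41],69,[56],{"bj":28,"gm":75,"myg":1}]}
After op 21 (add /on 28): {"d":[[23,46,78],84,{"cry":12,"gz":34,"jcz":63,"t":88,"uq":32},[65,26,7]],"fw":95,"on":28}
After op 22 (add /fw 0): {"d":[[23,46,78],84,{"cry":12,"gz":34,"jcz":63,"t":88,"uq":32},[65,26,7]],"fw":0,"on":28}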